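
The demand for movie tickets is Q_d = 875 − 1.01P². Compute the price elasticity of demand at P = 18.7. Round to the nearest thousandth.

At P = 18.7, Q_d = 521.8131.
dQ_d/dP = −2·1.01·P = −37.774.
Point elasticity E = (dQ_d/dP)·(P/Q_d) = -37.774 × 18.7/521.8131 ≈ -1.354.
|E| > 1, so demand is elastic at this price.

-1.354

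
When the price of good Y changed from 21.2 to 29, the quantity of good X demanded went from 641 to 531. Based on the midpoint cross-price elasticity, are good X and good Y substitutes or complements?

complements

%ΔQ_x = (531 − 641)/[(641+531)/2] = -110/586 ≈ -0.1877.
%ΔP_y = (29 − 21.2)/[(21.2+29)/2] ≈ 0.3108.
E_xy = -0.1877/0.3108 ≈ -0.604.
E_xy < 0, so the goods are complements.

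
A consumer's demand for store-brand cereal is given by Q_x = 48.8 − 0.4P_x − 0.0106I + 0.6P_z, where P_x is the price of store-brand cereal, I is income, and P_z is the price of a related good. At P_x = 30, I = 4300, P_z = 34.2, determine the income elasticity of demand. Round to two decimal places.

-3.88

Q_x = 48.8 − 0.4(30) − 0.0106(4300) + 0.6(34.2) = 48.8 − 12 − 45.58 + 20.52 = 11.74.
∂Q_x/∂I = −0.0106, so E_I = -0.0106·(4300/11.74) ≈ -3.88.
E_I < 0: inferior good.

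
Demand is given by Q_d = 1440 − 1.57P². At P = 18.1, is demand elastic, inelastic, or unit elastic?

At P = 18.1, Q_d = 925.6523.
dQ_d/dP = −2·1.57·P = −56.834.
Point elasticity E = (dQ_d/dP)·(P/Q_d) = -56.834 × 18.1/925.6523 ≈ -1.111.
|E| ≈ 1.111 > 1, so demand is elastic.

elastic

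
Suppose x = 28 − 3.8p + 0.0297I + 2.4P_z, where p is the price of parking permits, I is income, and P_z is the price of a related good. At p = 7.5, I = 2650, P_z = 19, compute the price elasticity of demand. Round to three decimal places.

-0.230

Substituting, x = 28 − 3.8(7.5) + 0.0297(2650) + 2.4(19) = 28 − 28.5 + 78.705 + 45.6 = 123.805.
∂x/∂p = −3.8, so E_p = (−3.8)·(7.5/123.805) ≈ -0.230.
|E_p| < 1: demand is inelastic.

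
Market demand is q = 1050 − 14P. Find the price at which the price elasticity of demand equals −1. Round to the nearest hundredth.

For linear demand q = a − bP, E = −bP/(a − bP). |E| = 1 ⇒ bP = a − bP ⇒ P = a/(2b).
P = 1050/(2·14) = 37.50.

37.50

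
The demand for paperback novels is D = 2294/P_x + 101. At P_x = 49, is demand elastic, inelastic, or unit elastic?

inelastic

At P_x = 49, D = 147.8163.
dD/dP_x = −2294/P_x² = −0.9554.
Point elasticity E = (dD/dP_x)·(P_x/D) = -0.9554 × 49/147.8163 ≈ -0.317.
|E| ≈ 0.317 < 1, so demand is inelastic.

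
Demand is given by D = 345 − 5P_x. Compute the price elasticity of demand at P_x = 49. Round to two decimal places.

At P_x = 49, D = 100.
dD/dP_x = −5.
Point elasticity E = (dD/dP_x)·(P_x/D) = -5 × 49/100 ≈ -2.45.
|E| > 1, so demand is elastic at this price.

-2.45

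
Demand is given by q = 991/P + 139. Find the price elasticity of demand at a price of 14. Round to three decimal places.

At P = 14, q = 209.7857.
dq/dP = −991/P² = −5.0561.
Point elasticity E = (dq/dP)·(P/q) = -5.0561 × 14/209.7857 ≈ -0.337.
|E| < 1, so demand is inelastic at this price.

-0.337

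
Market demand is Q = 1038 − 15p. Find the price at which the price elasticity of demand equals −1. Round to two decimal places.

34.60

For linear demand Q = a − bp, E = −bp/(a − bp). |E| = 1 ⇒ bp = a − bp ⇒ p = a/(2b).
p = 1038/(2·15) = 34.60.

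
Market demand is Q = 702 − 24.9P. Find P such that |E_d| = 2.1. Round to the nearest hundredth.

19.10

Set −bP/(a − bP) = −2.1 ⇒ bP = 2.1(a − bP) ⇒ bP(1+2.1) = 2.1·a.
P = 2.1·702/(24.9·3.1) ≈ 19.10.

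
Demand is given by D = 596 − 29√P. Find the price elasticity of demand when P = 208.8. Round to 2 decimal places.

-1.18

At P = 208.8, D = 176.9525.
dD/dP = −29/(2√P) = −29/(2·14.4499).
Point elasticity E = (dD/dP)·(P/D) = -1.0035 × 208.8/176.9525 ≈ -1.18.
|E| > 1, so demand is elastic at this price.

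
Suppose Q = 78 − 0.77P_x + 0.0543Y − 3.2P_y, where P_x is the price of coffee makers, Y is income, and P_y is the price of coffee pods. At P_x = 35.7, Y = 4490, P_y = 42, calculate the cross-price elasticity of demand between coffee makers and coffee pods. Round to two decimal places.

-0.84

First evaluate Q: 78 − 0.77(35.7) + 0.0543(4490) − 3.2(42) = 78 − 27.489 + 243.807 − 134.4 = 159.918.
∂Q/∂P_y = −3.2, so E_xy = -3.2·(42/159.918) ≈ -0.84.
E_xy < 0: the goods are complements.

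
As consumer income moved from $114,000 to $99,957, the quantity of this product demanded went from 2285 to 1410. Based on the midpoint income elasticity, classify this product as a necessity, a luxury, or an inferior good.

luxury

%ΔQ = (1410 − 2285)/[(2285+1410)/2] = -875/1847.5 ≈ -0.4736.
%ΔM = (99,957 − 114,000)/[(114,000+99,957)/2] = -14043/106978.5 ≈ -0.1313.
E_I = %ΔQ/%ΔM ≈ 3.608.
E_I > 1: normal good (luxury).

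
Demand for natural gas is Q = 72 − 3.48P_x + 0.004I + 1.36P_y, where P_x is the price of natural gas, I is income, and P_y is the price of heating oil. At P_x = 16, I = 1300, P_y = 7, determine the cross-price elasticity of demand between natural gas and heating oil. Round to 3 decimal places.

0.307

Substituting, Q = 72 − 3.48(16) + 0.004(1300) + 1.36(7) = 72 − 55.68 + 5.2 + 9.52 = 31.04.
∂Q/∂P_y = +1.36, so E_xy = 1.36·(7/31.04) ≈ 0.307.
E_xy > 0: the goods are substitutes.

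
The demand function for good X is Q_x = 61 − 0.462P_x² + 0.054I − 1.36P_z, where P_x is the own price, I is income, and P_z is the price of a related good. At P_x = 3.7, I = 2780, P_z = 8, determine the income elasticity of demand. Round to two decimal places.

Substituting, Q_x = 61 − 0.462(3.7)² + 0.054(2780) − 1.36(8) = 61 − 6.3248 + 150.12 − 10.88 = 193.9152.
∂Q_x/∂I = +0.054, so E_I = 0.054·(2780/193.9152) ≈ 0.77.
E_I ∈ (0,1): normal good (necessity).

0.77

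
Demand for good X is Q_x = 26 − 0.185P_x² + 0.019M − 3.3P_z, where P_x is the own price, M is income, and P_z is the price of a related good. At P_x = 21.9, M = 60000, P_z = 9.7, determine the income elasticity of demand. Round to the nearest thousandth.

1.091

At the given point, Q_x = 26 − 0.185(21.9)² + 0.019(60000) − 3.3(9.7) = 26 − 88.7279 + 1140 − 32.01 = 1045.2622.
∂Q_x/∂M = +0.019, so E_I = 0.019·(60000/1045.2622) ≈ 1.091.
E_I > 1: normal good (luxury).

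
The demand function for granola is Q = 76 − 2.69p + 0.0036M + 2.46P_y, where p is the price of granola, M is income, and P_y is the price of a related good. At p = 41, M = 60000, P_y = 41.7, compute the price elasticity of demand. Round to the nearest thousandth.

Substituting, Q = 76 − 2.69(41) + 0.0036(60000) + 2.46(41.7) = 76 − 110.29 + 216 + 102.582 = 284.292.
∂Q/∂p = −2.69, so E_p = (−2.69)·(41/284.292) ≈ -0.388.
|E_p| < 1: demand is inelastic.

-0.388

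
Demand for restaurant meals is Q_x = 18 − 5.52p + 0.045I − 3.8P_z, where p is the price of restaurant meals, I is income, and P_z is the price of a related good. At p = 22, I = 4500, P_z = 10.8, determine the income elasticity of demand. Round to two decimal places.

3.49

Substituting, Q_x = 18 − 5.52(22) + 0.045(4500) − 3.8(10.8) = 18 − 121.44 + 202.5 − 41.04 = 58.02.
∂Q_x/∂I = +0.045, so E_I = 0.045·(4500/58.02) ≈ 3.49.
E_I > 1: normal good (luxury).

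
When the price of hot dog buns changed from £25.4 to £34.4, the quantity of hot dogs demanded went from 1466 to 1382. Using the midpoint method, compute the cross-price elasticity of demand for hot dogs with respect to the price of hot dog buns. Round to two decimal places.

%ΔQ_x = (1382 − 1466)/[(1466+1382)/2] = -84/1424 ≈ -0.0590.
%ΔP_y = (34.4 − 25.4)/[(25.4+34.4)/2] ≈ 0.3010.
E_xy = -0.0590/0.3010 ≈ -0.20.
E_xy < 0, so hot dogs and hot dog buns are complements.

-0.20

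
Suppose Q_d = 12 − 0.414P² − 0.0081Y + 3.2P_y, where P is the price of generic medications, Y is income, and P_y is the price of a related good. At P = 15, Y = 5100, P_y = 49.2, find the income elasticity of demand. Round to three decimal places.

-1.181

First evaluate Q_d: 12 − 0.414(15)² − 0.0081(5100) + 3.2(49.2) = 12 − 93.15 − 41.31 + 157.44 = 34.98.
∂Q_d/∂Y = −0.0081, so E_I = -0.0081·(5100/34.98) ≈ -1.181.
E_I < 0: inferior good.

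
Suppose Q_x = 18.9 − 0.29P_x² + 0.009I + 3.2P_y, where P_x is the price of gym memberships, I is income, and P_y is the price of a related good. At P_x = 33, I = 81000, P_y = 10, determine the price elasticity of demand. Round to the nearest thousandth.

Evaluating quantity at (P_x, I, P_y) gives Q_x = 18.9 − 0.29(33)² + 0.009(81000) + 3.2(10) = 18.9 − 315.81 + 729 + 32 = 464.09.
∂Q_x/∂P_x = −2·0.29·P_x = -19.14, so E_p = -19.14·(33/464.09) ≈ -1.361.
|E_p| > 1: demand is elastic.

-1.361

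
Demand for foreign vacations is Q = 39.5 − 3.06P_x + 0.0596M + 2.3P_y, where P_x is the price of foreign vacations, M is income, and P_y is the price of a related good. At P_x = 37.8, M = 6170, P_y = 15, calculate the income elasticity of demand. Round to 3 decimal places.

1.128

Substituting, Q = 39.5 − 3.06(37.8) + 0.0596(6170) + 2.3(15) = 39.5 − 115.668 + 367.732 + 34.5 = 326.064.
∂Q/∂M = +0.0596, so E_I = 0.0596·(6170/326.064) ≈ 1.128.
E_I > 1: normal good (luxury).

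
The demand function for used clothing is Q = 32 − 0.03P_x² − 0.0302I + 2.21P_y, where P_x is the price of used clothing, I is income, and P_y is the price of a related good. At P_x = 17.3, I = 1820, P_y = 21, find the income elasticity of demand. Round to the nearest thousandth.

-3.799

Evaluating quantity at (P_x, I, P_y) gives Q = 32 − 0.03(17.3)² − 0.0302(1820) + 2.21(21) = 32 − 8.9787 − 54.964 + 46.41 = 14.4673.
∂Q/∂I = −0.0302, so E_I = -0.0302·(1820/14.4673) ≈ -3.799.
E_I < 0: inferior good.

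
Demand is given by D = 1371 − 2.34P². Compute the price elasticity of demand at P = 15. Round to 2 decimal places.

-1.25

At P = 15, D = 844.5.
dD/dP = −2·2.34·P = −70.2.
Point elasticity E = (dD/dP)·(P/D) = -70.2 × 15/844.5 ≈ -1.25.
|E| > 1, so demand is elastic at this price.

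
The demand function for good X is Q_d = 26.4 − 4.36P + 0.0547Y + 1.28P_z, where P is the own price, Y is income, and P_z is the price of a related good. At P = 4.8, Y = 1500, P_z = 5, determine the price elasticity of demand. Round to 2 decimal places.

-0.22

Evaluating quantity at (P, Y, P_z) gives Q_d = 26.4 − 4.36(4.8) + 0.0547(1500) + 1.28(5) = 26.4 − 20.928 + 82.05 + 6.4 = 93.922.
∂Q_d/∂P = −4.36, so E_p = (−4.36)·(4.8/93.922) ≈ -0.22.
|E_p| < 1: demand is inelastic.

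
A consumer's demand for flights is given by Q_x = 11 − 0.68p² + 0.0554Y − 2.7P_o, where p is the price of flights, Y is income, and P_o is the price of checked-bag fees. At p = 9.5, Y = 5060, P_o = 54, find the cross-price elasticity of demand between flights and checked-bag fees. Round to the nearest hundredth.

Q_x = 11 − 0.68(9.5)² + 0.0554(5060) − 2.7(54) = 11 − 61.37 + 280.324 − 145.8 = 84.154.
∂Q_x/∂P_o = −2.7, so E_xy = -2.7·(54/84.154) ≈ -1.73.
E_xy < 0: the goods are complements.

-1.73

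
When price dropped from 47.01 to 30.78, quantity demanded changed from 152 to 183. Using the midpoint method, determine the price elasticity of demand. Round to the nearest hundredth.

-0.44

%Δq = (183 − 152)/[(152 + 183)/2] = 31/167.5 ≈ 0.1851.
%Δp = (30.78 − 47.01)/[(47.01 + 30.78)/2] = -16.23/38.895 ≈ -0.4173.
Arc elasticity E = %Δq/%Δp ≈ 0.1851/-0.4173 ≈ -0.44.
|E| < 1: demand is inelastic over this range.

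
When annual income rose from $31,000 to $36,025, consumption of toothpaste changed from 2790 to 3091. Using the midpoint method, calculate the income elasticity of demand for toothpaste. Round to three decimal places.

0.683

%ΔQ = (3091 − 2790)/[(2790+3091)/2] = 301/2940.5 ≈ 0.1024.
%ΔI = (36,025 − 31,000)/[(31,000+36,025)/2] = 5025/33512.5 ≈ 0.1499.
E_I = %ΔQ/%ΔI ≈ 0.683.
E_I ∈ (0,1): normal good (necessity).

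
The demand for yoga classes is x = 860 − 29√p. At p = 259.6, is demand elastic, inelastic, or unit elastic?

At p = 259.6, x = 392.7489.
dx/dp = −29/(2√p) = −29/(2·16.1121).
Point elasticity E = (dx/dp)·(p/x) = -0.8999 × 259.6/392.7489 ≈ -0.595.
|E| ≈ 0.595 < 1, so demand is inelastic.

inelastic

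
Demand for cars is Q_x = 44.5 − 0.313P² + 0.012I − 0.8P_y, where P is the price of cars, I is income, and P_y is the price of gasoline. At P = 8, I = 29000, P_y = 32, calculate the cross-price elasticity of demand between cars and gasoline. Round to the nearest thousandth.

-0.074

Substituting, Q_x = 44.5 − 0.313(8)² + 0.012(29000) − 0.8(32) = 44.5 − 20.032 + 348 − 25.6 = 346.868.
∂Q_x/∂P_y = −0.8, so E_xy = -0.8·(32/346.868) ≈ -0.074.
E_xy < 0: the goods are complements.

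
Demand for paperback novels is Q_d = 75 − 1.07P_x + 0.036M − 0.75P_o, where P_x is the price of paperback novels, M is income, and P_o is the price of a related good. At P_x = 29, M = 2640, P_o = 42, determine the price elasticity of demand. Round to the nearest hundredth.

-0.29

Evaluating quantity at (P_x, M, P_o) gives Q_d = 75 − 1.07(29) + 0.036(2640) − 0.75(42) = 75 − 31.03 + 95.04 − 31.5 = 107.51.
∂Q_d/∂P_x = −1.07, so E_p = (−1.07)·(29/107.51) ≈ -0.29.
|E_p| < 1: demand is inelastic.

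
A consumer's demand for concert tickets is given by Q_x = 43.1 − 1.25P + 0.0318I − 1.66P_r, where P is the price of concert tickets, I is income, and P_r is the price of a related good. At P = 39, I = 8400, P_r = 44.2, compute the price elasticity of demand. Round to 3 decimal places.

-0.259

Substituting, Q_x = 43.1 − 1.25(39) + 0.0318(8400) − 1.66(44.2) = 43.1 − 48.75 + 267.12 − 73.372 = 188.098.
∂Q_x/∂P = −1.25, so E_p = (−1.25)·(39/188.098) ≈ -0.259.
|E_p| < 1: demand is inelastic.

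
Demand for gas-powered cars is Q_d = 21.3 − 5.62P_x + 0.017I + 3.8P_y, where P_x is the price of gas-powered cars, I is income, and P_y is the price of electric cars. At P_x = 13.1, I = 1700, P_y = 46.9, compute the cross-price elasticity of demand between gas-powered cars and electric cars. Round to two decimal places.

1.15

Substituting, Q_d = 21.3 − 5.62(13.1) + 0.017(1700) + 3.8(46.9) = 21.3 − 73.622 + 28.9 + 178.22 = 154.798.
∂Q_d/∂P_y = +3.8, so E_xy = 3.8·(46.9/154.798) ≈ 1.15.
E_xy > 0: the goods are substitutes.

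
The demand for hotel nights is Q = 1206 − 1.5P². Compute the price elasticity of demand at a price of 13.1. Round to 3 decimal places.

-0.543

At P = 13.1, Q = 948.585.
dQ/dP = −2·1.5·P = −39.3.
Point elasticity E = (dQ/dP)·(P/Q) = -39.3 × 13.1/948.585 ≈ -0.543.
|E| < 1, so demand is inelastic at this price.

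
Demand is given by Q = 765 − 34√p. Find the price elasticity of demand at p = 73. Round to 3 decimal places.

-0.306

At p = 73, Q = 474.5039.
dQ/dp = −34/(2√p) = −34/(2·8.544).
Point elasticity E = (dQ/dp)·(p/Q) = -1.9897 × 73/474.5039 ≈ -0.306.
|E| < 1, so demand is inelastic at this price.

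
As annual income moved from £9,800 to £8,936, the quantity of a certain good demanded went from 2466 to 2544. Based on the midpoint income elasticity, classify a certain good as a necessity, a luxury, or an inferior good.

inferior

%ΔQ = (2544 − 2466)/[(2466+2544)/2] = 78/2505 ≈ 0.0311.
%ΔI = (8,936 − 9,800)/[(9,800+8,936)/2] = -864/9368 ≈ -0.0922.
E_I = %ΔQ/%ΔI ≈ -0.338.
E_I < 0: inferior good.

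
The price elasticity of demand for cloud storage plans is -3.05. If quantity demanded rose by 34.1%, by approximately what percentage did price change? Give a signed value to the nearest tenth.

-11.2

%ΔQ ≈ E × %ΔP ⇒ %ΔP = %ΔQ / E = (34.1%)/(-3.05) ≈ -11.2%.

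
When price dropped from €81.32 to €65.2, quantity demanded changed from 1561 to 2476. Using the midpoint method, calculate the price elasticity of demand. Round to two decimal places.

-2.06

%Δq = (2476 − 1561)/[(1561 + 2476)/2] = 915/2018.5 ≈ 0.4533.
%Δp = (65.2 − 81.32)/[(81.32 + 65.2)/2] = -16.12/73.26 ≈ -0.2200.
Arc elasticity E = %Δq/%Δp ≈ 0.4533/-0.2200 ≈ -2.06.
|E| > 1: demand is elastic over this range.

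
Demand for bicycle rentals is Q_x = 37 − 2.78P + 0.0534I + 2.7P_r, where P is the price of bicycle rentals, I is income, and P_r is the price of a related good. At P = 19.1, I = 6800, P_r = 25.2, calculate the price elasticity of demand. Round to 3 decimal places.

-0.128

Q_x = 37 − 2.78(19.1) + 0.0534(6800) + 2.7(25.2) = 37 − 53.098 + 363.12 + 68.04 = 415.062.
∂Q_x/∂P = −2.78, so E_p = (−2.78)·(19.1/415.062) ≈ -0.128.
|E_p| < 1: demand is inelastic.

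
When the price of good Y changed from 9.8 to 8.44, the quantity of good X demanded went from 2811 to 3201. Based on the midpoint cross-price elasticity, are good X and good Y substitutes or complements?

complements

%ΔQ_x = (3201 − 2811)/[(2811+3201)/2] = 390/3006 ≈ 0.1297.
%ΔP_y = (8.44 − 9.8)/[(9.8+8.44)/2] ≈ -0.1491.
E_xy = 0.1297/-0.1491 ≈ -0.870.
E_xy < 0, so the goods are complements.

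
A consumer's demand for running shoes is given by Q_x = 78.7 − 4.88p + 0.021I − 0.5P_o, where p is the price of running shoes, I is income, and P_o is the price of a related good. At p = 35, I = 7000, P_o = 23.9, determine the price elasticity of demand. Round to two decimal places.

First evaluate Q_x: 78.7 − 4.88(35) + 0.021(7000) − 0.5(23.9) = 78.7 − 170.8 + 147 − 11.95 = 42.95.
∂Q_x/∂p = −4.88, so E_p = (−4.88)·(35/42.95) ≈ -3.98.
|E_p| > 1: demand is elastic.

-3.98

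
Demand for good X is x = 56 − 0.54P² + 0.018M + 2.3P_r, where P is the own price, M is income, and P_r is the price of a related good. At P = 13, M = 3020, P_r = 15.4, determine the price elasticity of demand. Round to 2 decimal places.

Substituting, x = 56 − 0.54(13)² + 0.018(3020) + 2.3(15.4) = 56 − 91.26 + 54.36 + 35.42 = 54.52.
∂x/∂P = −2·0.54·P = -14.04, so E_p = -14.04·(13/54.52) ≈ -3.35.
|E_p| > 1: demand is elastic.

-3.35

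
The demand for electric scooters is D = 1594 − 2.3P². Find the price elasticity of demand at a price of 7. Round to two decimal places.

At P = 7, D = 1481.3.
dD/dP = −2·2.3·P = −32.2.
Point elasticity E = (dD/dP)·(P/D) = -32.2 × 7/1481.3 ≈ -0.15.
|E| < 1, so demand is inelastic at this price.

-0.15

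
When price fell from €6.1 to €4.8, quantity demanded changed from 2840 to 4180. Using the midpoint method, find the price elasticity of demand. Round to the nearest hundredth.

%Δq = (4180 − 2840)/[(2840 + 4180)/2] = 1340/3510 ≈ 0.3818.
%Δp = (4.8 − 6.1)/[(6.1 + 4.8)/2] = -1.3/5.45 ≈ -0.2385.
Arc elasticity E = %Δq/%Δp ≈ 0.3818/-0.2385 ≈ -1.60.
|E| > 1: demand is elastic over this range.

-1.60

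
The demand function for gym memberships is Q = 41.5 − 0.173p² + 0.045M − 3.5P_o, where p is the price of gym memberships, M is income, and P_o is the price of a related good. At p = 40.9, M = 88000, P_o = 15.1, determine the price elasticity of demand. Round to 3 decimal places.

-0.158

Evaluating quantity at (p, M, P_o) gives Q = 41.5 − 0.173(40.9)² + 0.045(88000) − 3.5(15.1) = 41.5 − 289.3961 + 3960 − 52.85 = 3659.2539.
∂Q/∂p = −2·0.173·p = -14.1514, so E_p = -14.1514·(40.9/3659.2539) ≈ -0.158.
|E_p| < 1: demand is inelastic.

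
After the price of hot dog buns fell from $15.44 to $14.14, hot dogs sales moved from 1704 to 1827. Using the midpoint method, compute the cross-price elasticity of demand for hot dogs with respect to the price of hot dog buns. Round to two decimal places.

%ΔQ_x = (1827 − 1704)/[(1704+1827)/2] = 123/1765.5 ≈ 0.0697.
%ΔP_y = (14.14 − 15.44)/[(15.44+14.14)/2] ≈ -0.0879.
E_xy = 0.0697/-0.0879 ≈ -0.79.
E_xy < 0, so hot dogs and hot dog buns are complements.

-0.79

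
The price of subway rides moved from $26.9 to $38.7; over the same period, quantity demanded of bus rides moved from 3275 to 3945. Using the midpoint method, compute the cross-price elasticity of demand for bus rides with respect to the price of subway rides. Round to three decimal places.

%ΔQ_x = (3945 − 3275)/[(3275+3945)/2] = 670/3610 ≈ 0.1856.
%ΔP_y = (38.7 − 26.9)/[(26.9+38.7)/2] ≈ 0.3598.
E_xy = 0.1856/0.3598 ≈ 0.516.
E_xy > 0, so bus rides and subway rides are substitutes.

0.516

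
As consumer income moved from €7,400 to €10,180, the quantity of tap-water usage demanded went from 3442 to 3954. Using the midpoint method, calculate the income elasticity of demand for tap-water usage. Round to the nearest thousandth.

%ΔQ = (3954 − 3442)/[(3442+3954)/2] = 512/3698 ≈ 0.1385.
%ΔM = (10,180 − 7,400)/[(7,400+10,180)/2] = 2780/8790 ≈ 0.3163.
E_I = %ΔQ/%ΔM ≈ 0.438.
E_I ∈ (0,1): normal good (necessity).

0.438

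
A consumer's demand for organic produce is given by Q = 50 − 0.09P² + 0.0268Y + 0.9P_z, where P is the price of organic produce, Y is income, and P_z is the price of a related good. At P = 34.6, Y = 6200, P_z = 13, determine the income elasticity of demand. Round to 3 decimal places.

1.383

Evaluating quantity at (P, Y, P_z) gives Q = 50 − 0.09(34.6)² + 0.0268(6200) + 0.9(13) = 50 − 107.7444 + 166.16 + 11.7 = 120.1156.
∂Q/∂Y = +0.0268, so E_I = 0.0268·(6200/120.1156) ≈ 1.383.
E_I > 1: normal good (luxury).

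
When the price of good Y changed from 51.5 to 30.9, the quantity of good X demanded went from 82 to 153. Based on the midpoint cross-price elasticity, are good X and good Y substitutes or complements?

%ΔQ_x = (153 − 82)/[(82+153)/2] = 71/117.5 ≈ 0.6043.
%ΔP_y = (30.9 − 51.5)/[(51.5+30.9)/2] ≈ -0.5000.
E_xy = 0.6043/-0.5000 ≈ -1.209.
E_xy < 0, so the goods are complements.

complements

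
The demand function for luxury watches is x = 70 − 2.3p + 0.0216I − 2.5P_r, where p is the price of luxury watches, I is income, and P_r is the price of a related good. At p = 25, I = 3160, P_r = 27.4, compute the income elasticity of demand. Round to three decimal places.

At the given point, x = 70 − 2.3(25) + 0.0216(3160) − 2.5(27.4) = 70 − 57.5 + 68.256 − 68.5 = 12.256.
∂x/∂I = +0.0216, so E_I = 0.0216·(3160/12.256) ≈ 5.569.
E_I > 1: normal good (luxury).

5.569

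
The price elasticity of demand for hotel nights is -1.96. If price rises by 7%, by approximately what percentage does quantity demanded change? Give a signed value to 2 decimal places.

-13.72

%ΔQ ≈ E × %ΔP = (-1.96) × (7%) = -13.72%.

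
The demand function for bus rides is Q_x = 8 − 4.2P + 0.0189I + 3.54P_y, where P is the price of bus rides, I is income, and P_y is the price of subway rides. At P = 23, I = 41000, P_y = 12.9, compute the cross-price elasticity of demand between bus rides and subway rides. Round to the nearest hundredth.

0.06

Substituting, Q_x = 8 − 4.2(23) + 0.0189(41000) + 3.54(12.9) = 8 − 96.6 + 774.9 + 45.666 = 731.966.
∂Q_x/∂P_y = +3.54, so E_xy = 3.54·(12.9/731.966) ≈ 0.06.
E_xy > 0: the goods are substitutes.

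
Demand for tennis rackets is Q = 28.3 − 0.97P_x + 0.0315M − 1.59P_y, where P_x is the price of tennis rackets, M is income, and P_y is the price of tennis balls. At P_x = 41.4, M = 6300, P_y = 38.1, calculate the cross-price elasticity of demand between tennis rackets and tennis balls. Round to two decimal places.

-0.48

At the given point, Q = 28.3 − 0.97(41.4) + 0.0315(6300) − 1.59(38.1) = 28.3 − 40.158 + 198.45 − 60.579 = 126.013.
∂Q/∂P_y = −1.59, so E_xy = -1.59·(38.1/126.013) ≈ -0.48.
E_xy < 0: the goods are complements.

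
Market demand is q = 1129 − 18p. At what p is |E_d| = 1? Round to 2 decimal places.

For linear demand q = a − bp, E = −bp/(a − bp). |E| = 1 ⇒ bp = a − bp ⇒ p = a/(2b).
p = 1129/(2·18) ≈ 31.36.

31.36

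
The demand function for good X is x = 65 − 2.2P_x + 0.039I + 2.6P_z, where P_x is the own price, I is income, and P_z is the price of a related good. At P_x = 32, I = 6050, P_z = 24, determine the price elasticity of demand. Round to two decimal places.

-0.24

x = 65 − 2.2(32) + 0.039(6050) + 2.6(24) = 65 − 70.4 + 235.95 + 62.4 = 292.95.
∂x/∂P_x = −2.2, so E_p = (−2.2)·(32/292.95) ≈ -0.24.
|E_p| < 1: demand is inelastic.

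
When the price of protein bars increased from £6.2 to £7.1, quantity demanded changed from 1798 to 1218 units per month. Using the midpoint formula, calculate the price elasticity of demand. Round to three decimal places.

-2.842

%Δq = (1218 − 1798)/[(1798 + 1218)/2] = -580/1508 ≈ -0.3846.
%ΔP = (7.1 − 6.2)/[(6.2 + 7.1)/2] = 0.9/6.65 ≈ 0.1353.
Arc elasticity E = %Δq/%ΔP ≈ -0.3846/0.1353 ≈ -2.842.
|E| > 1: demand is elastic over this range.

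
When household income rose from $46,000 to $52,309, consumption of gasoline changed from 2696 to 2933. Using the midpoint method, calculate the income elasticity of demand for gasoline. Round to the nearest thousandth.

%ΔQ = (2933 − 2696)/[(2696+2933)/2] = 237/2814.5 ≈ 0.0842.
%ΔI = (52,309 − 46,000)/[(46,000+52,309)/2] = 6309/49154.5 ≈ 0.1284.
E_I = %ΔQ/%ΔI ≈ 0.656.
E_I ∈ (0,1): normal good (necessity).

0.656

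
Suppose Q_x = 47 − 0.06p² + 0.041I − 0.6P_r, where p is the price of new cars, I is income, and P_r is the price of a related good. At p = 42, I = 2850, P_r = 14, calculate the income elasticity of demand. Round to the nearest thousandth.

First evaluate Q_x: 47 − 0.06(42)² + 0.041(2850) − 0.6(14) = 47 − 105.84 + 116.85 − 8.4 = 49.61.
∂Q_x/∂I = +0.041, so E_I = 0.041·(2850/49.61) ≈ 2.355.
E_I > 1: normal good (luxury).

2.355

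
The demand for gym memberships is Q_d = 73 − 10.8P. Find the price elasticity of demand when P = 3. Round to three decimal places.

At P = 3, Q_d = 40.6.
dQ_d/dP = −10.8.
Point elasticity E = (dQ_d/dP)·(P/Q_d) = -10.8 × 3/40.6 ≈ -0.798.
|E| < 1, so demand is inelastic at this price.

-0.798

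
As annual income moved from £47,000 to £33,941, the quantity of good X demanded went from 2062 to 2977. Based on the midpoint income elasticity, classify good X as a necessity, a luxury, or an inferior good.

inferior

%ΔQ = (2977 − 2062)/[(2062+2977)/2] = 915/2519.5 ≈ 0.3632.
%ΔY = (33,941 − 47,000)/[(47,000+33,941)/2] = -13059/40470.5 ≈ -0.3227.
E_I = %ΔQ/%ΔY ≈ -1.125.
E_I < 0: inferior good.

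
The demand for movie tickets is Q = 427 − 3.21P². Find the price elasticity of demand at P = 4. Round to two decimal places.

-0.27

At P = 4, Q = 375.64.
dQ/dP = −2·3.21·P = −25.68.
Point elasticity E = (dQ/dP)·(P/Q) = -25.68 × 4/375.64 ≈ -0.27.
|E| < 1, so demand is inelastic at this price.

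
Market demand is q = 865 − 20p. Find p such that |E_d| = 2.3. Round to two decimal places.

Set −bp/(a − bp) = −2.3 ⇒ bp = 2.3(a − bp) ⇒ bp(1+2.3) = 2.3·a.
p = 2.3·865/(20·3.3) ≈ 30.14.

30.14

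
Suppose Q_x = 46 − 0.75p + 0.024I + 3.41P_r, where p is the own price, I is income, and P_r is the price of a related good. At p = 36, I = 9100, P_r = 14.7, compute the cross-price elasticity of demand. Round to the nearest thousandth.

At the given point, Q_x = 46 − 0.75(36) + 0.024(9100) + 3.41(14.7) = 46 − 27 + 218.4 + 50.127 = 287.527.
∂Q_x/∂P_r = +3.41, so E_xy = 3.41·(14.7/287.527) ≈ 0.174.
E_xy > 0: the goods are substitutes.

0.174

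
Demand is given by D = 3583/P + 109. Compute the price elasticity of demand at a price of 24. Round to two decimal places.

-0.58

At P = 24, D = 258.2917.
dD/dP = −3583/P² = −6.2205.
Point elasticity E = (dD/dP)·(P/D) = -6.2205 × 24/258.2917 ≈ -0.58.
|E| < 1, so demand is inelastic at this price.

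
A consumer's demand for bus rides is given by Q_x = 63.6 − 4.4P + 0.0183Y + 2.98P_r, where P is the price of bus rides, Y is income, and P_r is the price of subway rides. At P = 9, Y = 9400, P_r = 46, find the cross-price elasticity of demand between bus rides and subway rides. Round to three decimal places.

0.412

Q_x = 63.6 − 4.4(9) + 0.0183(9400) + 2.98(46) = 63.6 − 39.6 + 172.02 + 137.08 = 333.1.
∂Q_x/∂P_r = +2.98, so E_xy = 2.98·(46/333.1) ≈ 0.412.
E_xy > 0: the goods are substitutes.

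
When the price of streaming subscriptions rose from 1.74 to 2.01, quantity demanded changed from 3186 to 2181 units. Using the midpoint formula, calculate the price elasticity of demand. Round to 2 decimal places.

-2.60

%ΔQ = (2181 − 3186)/[(3186 + 2181)/2] = -1005/2683.5 ≈ -0.3745.
%Δp = (2.01 − 1.74)/[(1.74 + 2.01)/2] = 0.27/1.875 ≈ 0.1440.
Arc elasticity E = %ΔQ/%Δp ≈ -0.3745/0.1440 ≈ -2.60.
|E| > 1: demand is elastic over this range.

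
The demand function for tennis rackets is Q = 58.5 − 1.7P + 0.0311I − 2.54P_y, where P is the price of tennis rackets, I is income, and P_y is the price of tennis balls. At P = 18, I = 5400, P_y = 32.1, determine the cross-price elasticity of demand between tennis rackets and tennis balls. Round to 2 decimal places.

First evaluate Q: 58.5 − 1.7(18) + 0.0311(5400) − 2.54(32.1) = 58.5 − 30.6 + 167.94 − 81.534 = 114.306.
∂Q/∂P_y = −2.54, so E_xy = -2.54·(32.1/114.306) ≈ -0.71.
E_xy < 0: the goods are complements.

-0.71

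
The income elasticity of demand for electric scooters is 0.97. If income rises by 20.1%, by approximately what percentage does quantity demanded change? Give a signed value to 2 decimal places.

%ΔQ ≈ E × %ΔI = (0.97) × (20.1%) ≈ 19.50%.

19.50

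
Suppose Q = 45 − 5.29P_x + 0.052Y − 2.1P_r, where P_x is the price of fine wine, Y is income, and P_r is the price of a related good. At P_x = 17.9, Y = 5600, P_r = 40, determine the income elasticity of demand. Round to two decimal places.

1.85

First evaluate Q: 45 − 5.29(17.9) + 0.052(5600) − 2.1(40) = 45 − 94.691 + 291.2 − 84 = 157.509.
∂Q/∂Y = +0.052, so E_I = 0.052·(5600/157.509) ≈ 1.85.
E_I > 1: normal good (luxury).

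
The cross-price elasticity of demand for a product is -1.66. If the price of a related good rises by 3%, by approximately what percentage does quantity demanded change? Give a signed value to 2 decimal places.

%ΔQ ≈ E × %ΔP_y = (-1.66) × (3%) = -4.98%.

-4.98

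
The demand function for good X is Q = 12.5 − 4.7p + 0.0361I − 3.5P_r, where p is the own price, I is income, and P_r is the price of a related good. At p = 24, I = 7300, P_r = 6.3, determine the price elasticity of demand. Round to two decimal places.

At the given point, Q = 12.5 − 4.7(24) + 0.0361(7300) − 3.5(6.3) = 12.5 − 112.8 + 263.53 − 22.05 = 141.18.
∂Q/∂p = −4.7, so E_p = (−4.7)·(24/141.18) ≈ -0.80.
|E_p| < 1: demand is inelastic.

-0.80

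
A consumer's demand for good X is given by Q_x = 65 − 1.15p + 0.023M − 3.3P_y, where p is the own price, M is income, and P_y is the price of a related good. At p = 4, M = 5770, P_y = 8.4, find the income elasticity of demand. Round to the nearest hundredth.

0.80

Evaluating quantity at (p, M, P_y) gives Q_x = 65 − 1.15(4) + 0.023(5770) − 3.3(8.4) = 65 − 4.6 + 132.71 − 27.72 = 165.39.
∂Q_x/∂M = +0.023, so E_I = 0.023·(5770/165.39) ≈ 0.80.
E_I ∈ (0,1): normal good (necessity).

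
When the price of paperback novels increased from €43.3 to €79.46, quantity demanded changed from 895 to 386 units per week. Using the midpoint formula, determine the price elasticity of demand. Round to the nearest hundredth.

-1.35

%Δq = (386 − 895)/[(895 + 386)/2] = -509/640.5 ≈ -0.7947.
%Δp = (79.46 − 43.3)/[(43.3 + 79.46)/2] = 36.16/61.38 ≈ 0.5891.
Arc elasticity E = %Δq/%Δp ≈ -0.7947/0.5891 ≈ -1.35.
|E| > 1: demand is elastic over this range.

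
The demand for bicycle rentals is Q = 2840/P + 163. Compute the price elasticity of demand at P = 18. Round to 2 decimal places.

-0.49

At P = 18, Q = 320.7778.
dQ/dP = −2840/P² = −8.7654.
Point elasticity E = (dQ/dP)·(P/Q) = -8.7654 × 18/320.7778 ≈ -0.49.
|E| < 1, so demand is inelastic at this price.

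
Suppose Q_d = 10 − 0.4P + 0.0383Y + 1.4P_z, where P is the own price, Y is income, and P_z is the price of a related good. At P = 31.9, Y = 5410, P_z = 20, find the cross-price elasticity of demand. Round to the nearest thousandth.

First evaluate Q_d: 10 − 0.4(31.9) + 0.0383(5410) + 1.4(20) = 10 − 12.76 + 207.203 + 28 = 232.443.
∂Q_d/∂P_z = +1.4, so E_xy = 1.4·(20/232.443) ≈ 0.120.
E_xy > 0: the goods are substitutes.

0.120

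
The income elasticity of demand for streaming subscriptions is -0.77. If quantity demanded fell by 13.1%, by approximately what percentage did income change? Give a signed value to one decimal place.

%ΔQ ≈ E × %ΔI ⇒ %ΔI = %ΔQ / E = (-13.1%)/(-0.77) ≈ 17.0%.

17.0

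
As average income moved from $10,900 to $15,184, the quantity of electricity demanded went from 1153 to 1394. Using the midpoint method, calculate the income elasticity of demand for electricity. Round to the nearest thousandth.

%ΔQ = (1394 − 1153)/[(1153+1394)/2] = 241/1273.5 ≈ 0.1892.
%ΔI = (15,184 − 10,900)/[(10,900+15,184)/2] = 4284/13042 ≈ 0.3285.
E_I = %ΔQ/%ΔI ≈ 0.576.
E_I ∈ (0,1): normal good (necessity).

0.576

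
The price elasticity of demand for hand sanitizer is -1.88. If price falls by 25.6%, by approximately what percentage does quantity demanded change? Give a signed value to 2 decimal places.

48.13

%ΔQ ≈ E × %ΔP = (-1.88) × (-25.6%) ≈ 48.13%.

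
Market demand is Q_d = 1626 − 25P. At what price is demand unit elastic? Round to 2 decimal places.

32.52

For linear demand Q_d = a − bP, E = −bP/(a − bP). |E| = 1 ⇒ bP = a − bP ⇒ P = a/(2b).
P = 1626/(2·25) = 32.52.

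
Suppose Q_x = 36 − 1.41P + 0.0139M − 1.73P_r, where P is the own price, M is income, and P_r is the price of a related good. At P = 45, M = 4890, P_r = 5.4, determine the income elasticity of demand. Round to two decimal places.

Evaluating quantity at (P, M, P_r) gives Q_x = 36 − 1.41(45) + 0.0139(4890) − 1.73(5.4) = 36 − 63.45 + 67.971 − 9.342 = 31.179.
∂Q_x/∂M = +0.0139, so E_I = 0.0139·(4890/31.179) ≈ 2.18.
E_I > 1: normal good (luxury).

2.18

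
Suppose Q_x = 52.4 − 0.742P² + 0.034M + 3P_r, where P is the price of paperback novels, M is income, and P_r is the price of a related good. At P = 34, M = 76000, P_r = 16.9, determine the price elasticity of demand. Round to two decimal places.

-0.94

First evaluate Q_x: 52.4 − 0.742(34)² + 0.034(76000) + 3(16.9) = 52.4 − 857.752 + 2584 + 50.7 = 1829.348.
∂Q_x/∂P = −2·0.742·P = -50.456, so E_p = -50.456·(34/1829.348) ≈ -0.94.
|E_p| < 1: demand is inelastic.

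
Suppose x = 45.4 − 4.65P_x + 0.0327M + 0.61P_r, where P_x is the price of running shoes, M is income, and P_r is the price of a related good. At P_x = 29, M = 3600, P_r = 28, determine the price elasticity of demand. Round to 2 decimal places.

Substituting, x = 45.4 − 4.65(29) + 0.0327(3600) + 0.61(28) = 45.4 − 134.85 + 117.72 + 17.08 = 45.35.
∂x/∂P_x = −4.65, so E_p = (−4.65)·(29/45.35) ≈ -2.97.
|E_p| > 1: demand is elastic.

-2.97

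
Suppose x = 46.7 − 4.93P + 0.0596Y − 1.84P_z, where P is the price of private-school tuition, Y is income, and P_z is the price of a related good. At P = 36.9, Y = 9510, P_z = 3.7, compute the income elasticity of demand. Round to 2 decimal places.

At the given point, x = 46.7 − 4.93(36.9) + 0.0596(9510) − 1.84(3.7) = 46.7 − 181.917 + 566.796 − 6.808 = 424.771.
∂x/∂Y = +0.0596, so E_I = 0.0596·(9510/424.771) ≈ 1.33.
E_I > 1: normal good (luxury).

1.33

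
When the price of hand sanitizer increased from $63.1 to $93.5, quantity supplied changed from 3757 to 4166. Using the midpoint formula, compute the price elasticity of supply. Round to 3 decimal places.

%ΔQ = (4166 − 3757)/[(3757 + 4166)/2] = 409/3961.5 ≈ 0.1032.
%ΔP = (93.5 − 63.1)/[(63.1 + 93.5)/2] = 30.4/78.3 ≈ 0.3883.
Arc elasticity E = %ΔQ/%ΔP ≈ 0.1032/0.3883 ≈ 0.266.
|E| < 1: supply is inelastic over this range.

0.266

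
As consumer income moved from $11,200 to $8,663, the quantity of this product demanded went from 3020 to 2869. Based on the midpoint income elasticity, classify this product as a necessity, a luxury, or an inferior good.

%ΔQ = (2869 − 3020)/[(3020+2869)/2] = -151/2944.5 ≈ -0.0513.
%ΔI = (8,663 − 11,200)/[(11,200+8,663)/2] = -2537/9931.5 ≈ -0.2554.
E_I = %ΔQ/%ΔI ≈ 0.201.
E_I ∈ (0,1): normal good (necessity).

necessity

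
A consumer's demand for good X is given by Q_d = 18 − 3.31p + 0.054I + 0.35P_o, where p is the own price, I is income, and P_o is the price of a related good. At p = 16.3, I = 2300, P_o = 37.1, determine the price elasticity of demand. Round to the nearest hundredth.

Substituting, Q_d = 18 − 3.31(16.3) + 0.054(2300) + 0.35(37.1) = 18 − 53.953 + 124.2 + 12.985 = 101.232.
∂Q_d/∂p = −3.31, so E_p = (−3.31)·(16.3/101.232) ≈ -0.53.
|E_p| < 1: demand is inelastic.

-0.53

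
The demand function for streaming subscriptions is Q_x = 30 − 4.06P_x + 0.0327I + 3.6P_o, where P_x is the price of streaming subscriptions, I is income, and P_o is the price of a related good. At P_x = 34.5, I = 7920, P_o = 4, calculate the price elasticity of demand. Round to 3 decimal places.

At the given point, Q_x = 30 − 4.06(34.5) + 0.0327(7920) + 3.6(4) = 30 − 140.07 + 258.984 + 14.4 = 163.314.
∂Q_x/∂P_x = −4.06, so E_p = (−4.06)·(34.5/163.314) ≈ -0.858.
|E_p| < 1: demand is inelastic.

-0.858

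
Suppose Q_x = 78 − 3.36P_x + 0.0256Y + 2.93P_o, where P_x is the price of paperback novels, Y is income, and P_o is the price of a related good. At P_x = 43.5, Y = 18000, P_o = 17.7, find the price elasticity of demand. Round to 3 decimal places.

First evaluate Q_x: 78 − 3.36(43.5) + 0.0256(18000) + 2.93(17.7) = 78 − 146.16 + 460.8 + 51.861 = 444.501.
∂Q_x/∂P_x = −3.36, so E_p = (−3.36)·(43.5/444.501) ≈ -0.329.
|E_p| < 1: demand is inelastic.

-0.329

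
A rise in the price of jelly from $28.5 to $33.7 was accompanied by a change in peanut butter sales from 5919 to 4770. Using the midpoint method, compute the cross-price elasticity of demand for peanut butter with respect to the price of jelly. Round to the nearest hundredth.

%ΔQ_x = (4770 − 5919)/[(5919+4770)/2] = -1149/5344.5 ≈ -0.2150.
%ΔP_y = (33.7 − 28.5)/[(28.5+33.7)/2] ≈ 0.1672.
E_xy = -0.2150/0.1672 ≈ -1.29.
E_xy < 0, so peanut butter and jelly are complements.

-1.29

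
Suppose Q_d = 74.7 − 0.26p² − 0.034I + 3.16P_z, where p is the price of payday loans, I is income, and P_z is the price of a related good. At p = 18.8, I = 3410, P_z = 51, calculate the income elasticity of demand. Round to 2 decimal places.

Evaluating quantity at (p, I, P_z) gives Q_d = 74.7 − 0.26(18.8)² − 0.034(3410) + 3.16(51) = 74.7 − 91.8944 − 115.94 + 161.16 = 28.0256.
∂Q_d/∂I = −0.034, so E_I = -0.034·(3410/28.0256) ≈ -4.14.
E_I < 0: inferior good.

-4.14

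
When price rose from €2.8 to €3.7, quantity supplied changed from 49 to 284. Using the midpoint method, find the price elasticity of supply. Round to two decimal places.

5.10

%ΔQ = (284 − 49)/[(49 + 284)/2] = 235/166.5 ≈ 1.4114.
%ΔP = (3.7 − 2.8)/[(2.8 + 3.7)/2] = 0.9/3.25 ≈ 0.2769.
Arc elasticity E = %ΔQ/%ΔP ≈ 1.4114/0.2769 ≈ 5.10.
|E| > 1: supply is elastic over this range.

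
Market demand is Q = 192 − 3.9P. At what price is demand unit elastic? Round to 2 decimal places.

24.62

For linear demand Q = a − bP, E = −bP/(a − bP). |E| = 1 ⇒ bP = a − bP ⇒ P = a/(2b).
P = 192/(2·3.9) ≈ 24.62.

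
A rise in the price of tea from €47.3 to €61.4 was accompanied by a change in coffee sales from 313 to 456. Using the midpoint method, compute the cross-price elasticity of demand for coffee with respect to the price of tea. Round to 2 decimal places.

1.43

%ΔQ_x = (456 − 313)/[(313+456)/2] = 143/384.5 ≈ 0.3719.
%ΔP_y = (61.4 − 47.3)/[(47.3+61.4)/2] ≈ 0.2594.
E_xy = 0.3719/0.2594 ≈ 1.43.
E_xy > 0, so coffee and tea are substitutes.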